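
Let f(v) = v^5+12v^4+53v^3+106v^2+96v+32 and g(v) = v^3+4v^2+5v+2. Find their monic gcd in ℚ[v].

v^3+4v^2+5v+2

By polynomial division,
  v^5+12v^4+53v^3+106v^2+96v+32 = (v^2+8v+16)(v^3+4v^2+5v+2) + (0)
The last nonzero remainder v^3+4v^2+5v+2 is already monic.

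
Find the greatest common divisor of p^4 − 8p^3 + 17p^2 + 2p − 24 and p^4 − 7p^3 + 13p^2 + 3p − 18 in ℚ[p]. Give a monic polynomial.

Apply the Euclidean algorithm:
  p^4 − 8p^3 + 17p^2 + 2p − 24 = (p^4 − 7p^3 + 13p^2 + 3p − 18) + (−p^3 + 4p^2 − p − 6)
  p^4 − 7p^3 + 13p^2 + 3p − 18 = (−p + 3)(−p^3 + 4p^2 − p − 6) + (0)
Last nonzero remainder: −p^3 + 4p^2 − p − 6. Dividing through by −1 gives the monic gcd p^3 − 4p^2 + p + 6.

p^3 − 4p^2 + p + 6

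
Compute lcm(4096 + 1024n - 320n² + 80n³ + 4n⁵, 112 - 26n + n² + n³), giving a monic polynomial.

7168 + 2816n - 304n² + 60n³ + 20n⁴ + 7n⁵ + n⁶

By polynomial division,
  4n⁵ + 80n³ - 320n² + 1024n + 4096 = (4n² - 4n + 188)(n³ + n² - 26n + 112) + (-1060n² + 6360n - 16960)
  n³ + n² - 26n + 112 = (-(1/1060)n - 7/1060)(-1060n² + 6360n - 16960) + (0)
Last nonzero remainder: -1060n² + 6360n - 16960. Dividing through by -1060 gives the monic gcd n² - 6n + 16.
Then lcm(f, g) = f·g / gcd(f, g); expanding and making the result monic gives the answer.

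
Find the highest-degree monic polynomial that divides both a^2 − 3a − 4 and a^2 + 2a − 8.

1

Repeated division with remainder:
  a^2 − 3a − 4 = (a^2 + 2a − 8) + (−5a + 4)
  a^2 + 2a − 8 = (−(1/5)a − 14/25)(−5a + 4) + (−144/25)
  −5a + 4 = ((125/144)a − 25/36)(−144/25) + (0)
The last nonzero remainder is the constant −144/25, so the polynomials are coprime and gcd = 1.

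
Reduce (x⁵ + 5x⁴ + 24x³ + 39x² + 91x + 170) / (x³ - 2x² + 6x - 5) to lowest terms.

(x³ + 6x² + 25x + 34)/(x - 1)

Repeated division with remainder:
  x⁵ + 5x⁴ + 24x³ + 39x² + 91x + 170 = (x² + 7x + 32)(x³ - 2x² + 6x - 5) + (66x² - 66x + 330)
  x³ - 2x² + 6x - 5 = ((1/66)x - 1/66)(66x² - 66x + 330) + (0)
Last nonzero remainder: 66x² - 66x + 330. Dividing through by 66 gives the monic gcd x² - x + 5.
Cancel x² - x + 5 from numerator and denominator to get the reduced form.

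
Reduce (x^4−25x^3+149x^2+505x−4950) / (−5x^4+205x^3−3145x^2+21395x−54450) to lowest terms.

(−x−5)/(5x−55)

Repeated division with remainder:
  x^4−25x^3+149x^2+505x−4950 = (−1/5)(−5x^4+205x^3−3145x^2+21395x−54450) + (16x^3−480x^2+4784x−15840)
  −5x^4+205x^3−3145x^2+21395x−54450 = (−(5/16)x+55/16)(16x^3−480x^2+4784x−15840) + (0)
Last nonzero remainder: 16x^3−480x^2+4784x−15840. Dividing through by 16 gives the monic gcd x^3−30x^2+299x−990.
Cancel x^3−30x^2+299x−990 from numerator and denominator to get the reduced form.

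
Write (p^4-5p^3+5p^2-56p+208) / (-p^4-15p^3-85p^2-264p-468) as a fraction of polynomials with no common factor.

Apply the Euclidean algorithm:
  p^4-5p^3+5p^2-56p+208 = (-1)(-p^4-15p^3-85p^2-264p-468) + (-20p^3-80p^2-320p-260)
  -p^4-15p^3-85p^2-264p-468 = ((1/20)p+11/20)(-20p^3-80p^2-320p-260) + (-25p^2-75p-325)
  -20p^3-80p^2-320p-260 = ((4/5)p+4/5)(-25p^2-75p-325) + (0)
Last nonzero remainder: -25p^2-75p-325. Dividing through by -25 gives the monic gcd p^2+3p+13.
Cancel p^2+3p+13 from numerator and denominator to get the reduced form.

(-p^2+8p-16)/(p^2+12p+36)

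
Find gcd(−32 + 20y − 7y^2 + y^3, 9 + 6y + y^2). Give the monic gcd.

Euclidean algorithm in ℚ[y]:
  y^3 − 7y^2 + 20y − 32 = (y − 13)(y^2 + 6y + 9) + (89y + 85)
  y^2 + 6y + 9 = ((1/89)y + 449/7921)(89y + 85) + (33124/7921)
  89y + 85 = ((704969/33124)y + 673285/33124)(33124/7921) + (0)
The last nonzero remainder is the constant 33124/7921, so the polynomials are coprime and gcd = 1.

1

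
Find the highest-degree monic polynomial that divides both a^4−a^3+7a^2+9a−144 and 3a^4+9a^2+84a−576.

a^3−4a^2+19a−48

Apply the Euclidean algorithm:
  a^4−a^3+7a^2+9a−144 = (1/3)(3a^4+9a^2+84a−576) + (−a^3+4a^2−19a+48)
  3a^4+9a^2+84a−576 = (−3a−12)(−a^3+4a^2−19a+48) + (0)
Last nonzero remainder: −a^3+4a^2−19a+48. Dividing through by −1 gives the monic gcd a^3−4a^2+19a−48.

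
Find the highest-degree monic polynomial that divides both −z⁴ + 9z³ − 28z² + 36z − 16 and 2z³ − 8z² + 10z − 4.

z² − 3z + 2

Euclidean algorithm in ℚ[z]:
  −z⁴ + 9z³ − 28z² + 36z − 16 = (−(1/2)z + 5/2)(2z³ − 8z² + 10z − 4) + (−3z² + 9z − 6)
  2z³ − 8z² + 10z − 4 = (−(2/3)z + 2/3)(−3z² + 9z − 6) + (0)
Last nonzero remainder: −3z² + 9z − 6. Dividing through by −3 gives the monic gcd z² − 3z + 2.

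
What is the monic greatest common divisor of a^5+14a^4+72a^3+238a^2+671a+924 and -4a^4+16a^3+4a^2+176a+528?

Repeated division with remainder:
  a^5+14a^4+72a^3+238a^2+671a+924 = (-(1/4)a-9/2)(-4a^4+16a^3+4a^2+176a+528) + (145a^3+300a^2+1595a+3300)
  -4a^4+16a^3+4a^2+176a+528 = (-(4/145)a+704/4205)(145a^3+300a^2+1595a+3300) + (-(1872/841)a^2-20592/841)
  145a^3+300a^2+1595a+3300 = (-(121945/1872)a-21025/156)(-(1872/841)a^2-20592/841) + (0)
Last nonzero remainder: -(1872/841)a^2-20592/841. Dividing through by -1872/841 gives the monic gcd a^2+11.

a^2+11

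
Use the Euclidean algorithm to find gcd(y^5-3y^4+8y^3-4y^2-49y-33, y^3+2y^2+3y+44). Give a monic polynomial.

y^2-2y+11

Apply the Euclidean algorithm:
  y^5-3y^4+8y^3-4y^2-49y-33 = (y^2-5y+15)(y^3+2y^2+3y+44) + (-63y^2+126y-693)
  y^3+2y^2+3y+44 = (-(1/63)y-4/63)(-63y^2+126y-693) + (0)
Last nonzero remainder: -63y^2+126y-693. Dividing through by -63 gives the monic gcd y^2-2y+11.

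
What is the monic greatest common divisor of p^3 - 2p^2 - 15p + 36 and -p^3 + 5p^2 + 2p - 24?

Repeated division with remainder:
  p^3 - 2p^2 - 15p + 36 = (-1)(-p^3 + 5p^2 + 2p - 24) + (3p^2 - 13p + 12)
  -p^3 + 5p^2 + 2p - 24 = (-(1/3)p + 2/9)(3p^2 - 13p + 12) + ((80/9)p - 80/3)
  3p^2 - 13p + 12 = ((27/80)p - 9/20)((80/9)p - 80/3) + (0)
Last nonzero remainder: (80/9)p - 80/3. Dividing through by 80/9 gives the monic gcd p - 3.

p - 3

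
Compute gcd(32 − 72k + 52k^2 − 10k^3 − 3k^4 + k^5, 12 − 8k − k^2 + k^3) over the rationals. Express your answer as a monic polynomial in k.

4 − 4k + k^2

Euclidean algorithm in ℚ[k]:
  k^5 − 3k^4 − 10k^3 + 52k^2 − 72k + 32 = (k^2 − 2k − 4)(k^3 − k^2 − 8k + 12) + (20k^2 − 80k + 80)
  k^3 − k^2 − 8k + 12 = ((1/20)k + 3/20)(20k^2 − 80k + 80) + (0)
Last nonzero remainder: 20k^2 − 80k + 80. Dividing through by 20 gives the monic gcd k^2 − 4k + 4.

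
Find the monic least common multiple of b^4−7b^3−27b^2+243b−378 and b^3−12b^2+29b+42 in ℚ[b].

By polynomial division,
  b^4−7b^3−27b^2+243b−378 = (b+5)(b^3−12b^2+29b+42) + (4b^2+56b−588)
  b^3−12b^2+29b+42 = ((1/4)b−13/2)(4b^2+56b−588) + (540b−3780)
  4b^2+56b−588 = ((1/135)b+7/45)(540b−3780) + (0)
Last nonzero remainder: 540b−3780. Dividing through by 540 gives the monic gcd b−7.
Then lcm(f, g) = f·g / gcd(f, g); expanding and making the result monic gives the answer.

b^6−12b^5+2b^4+420b^3−1431b^2+432b+2268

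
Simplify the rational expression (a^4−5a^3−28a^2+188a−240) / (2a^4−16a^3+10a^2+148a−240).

Apply the Euclidean algorithm:
  a^4−5a^3−28a^2+188a−240 = (1/2)(2a^4−16a^3+10a^2+148a−240) + (3a^3−33a^2+114a−120)
  2a^4−16a^3+10a^2+148a−240 = ((2/3)a+2)(3a^3−33a^2+114a−120) + (0)
Last nonzero remainder: 3a^3−33a^2+114a−120. Dividing through by 3 gives the monic gcd a^3−11a^2+38a−40.
Cancel a^3−11a^2+38a−40 from numerator and denominator to get the reduced form.

(a+6)/(2a+6)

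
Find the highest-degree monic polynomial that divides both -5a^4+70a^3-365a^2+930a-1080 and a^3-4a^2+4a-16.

By polynomial division,
  -5a^4+70a^3-365a^2+930a-1080 = (-5a+50)(a^3-4a^2+4a-16) + (-145a^2+650a-280)
  a^3-4a^2+4a-16 = (-(1/145)a-14/4205)(-145a^2+650a-280) + ((3560/841)a-14240/841)
  -145a^2+650a-280 = (-(24389/712)a+5887/356)((3560/841)a-14240/841) + (0)
Last nonzero remainder: (3560/841)a-14240/841. Dividing through by 3560/841 gives the monic gcd a-4.

a-4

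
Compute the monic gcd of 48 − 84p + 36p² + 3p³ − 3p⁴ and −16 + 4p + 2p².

By polynomial division,
  −3p⁴ + 3p³ + 36p² − 84p + 48 = (−(3/2)p² + (9/2)p − 3)(2p² + 4p − 16) + (0)
Last nonzero remainder: 2p² + 4p − 16. Dividing through by 2 gives the monic gcd p² + 2p − 8.

−8 + 2p + p²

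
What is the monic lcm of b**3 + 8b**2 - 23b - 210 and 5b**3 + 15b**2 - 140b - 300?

b**4 + 10b**3 - 7b**2 - 256b - 420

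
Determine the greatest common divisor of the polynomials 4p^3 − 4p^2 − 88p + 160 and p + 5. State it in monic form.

Repeated division with remainder:
  4p^3 − 4p^2 − 88p + 160 = (4p^2 − 24p + 32)(p + 5) + (0)
The last nonzero remainder p + 5 is already monic.

p + 5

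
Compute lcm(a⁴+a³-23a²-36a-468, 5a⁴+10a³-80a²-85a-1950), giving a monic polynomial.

Repeated division with remainder:
  a⁴+a³-23a²-36a-468 = (1/5)(5a⁴+10a³-80a²-85a-1950) + (-a³-7a²-19a-78)
  5a⁴+10a³-80a²-85a-1950 = (-5a+25)(-a³-7a²-19a-78) + (0)
Last nonzero remainder: -a³-7a²-19a-78. Dividing through by -1 gives the monic gcd a³+7a²+19a+78.
Then lcm(f, g) = f·g / gcd(f, g); expanding and making the result monic gives the answer.

a⁵-4a⁴-28a³+79a²-288a+2340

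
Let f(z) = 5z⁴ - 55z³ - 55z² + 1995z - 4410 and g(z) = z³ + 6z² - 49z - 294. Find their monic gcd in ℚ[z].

Repeated division with remainder:
  5z⁴ - 55z³ - 55z² + 1995z - 4410 = (5z - 85)(z³ + 6z² - 49z - 294) + (700z² - 700z - 29400)
  z³ + 6z² - 49z - 294 = ((1/700)z + 1/100)(700z² - 700z - 29400) + (0)
Last nonzero remainder: 700z² - 700z - 29400. Dividing through by 700 gives the monic gcd z² - z - 42.

z² - z - 42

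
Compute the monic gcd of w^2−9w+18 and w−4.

Euclidean algorithm in ℚ[w]:
  w^2−9w+18 = (w−5)(w−4) + (−2)
  w−4 = (−(1/2)w+2)(−2) + (0)
The last nonzero remainder is the constant −2, so the polynomials are coprime and gcd = 1.

1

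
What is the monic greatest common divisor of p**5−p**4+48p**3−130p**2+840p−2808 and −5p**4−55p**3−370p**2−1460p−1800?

p**2+4p+36

Apply the Euclidean algorithm:
  p**5−p**4+48p**3−130p**2+840p−2808 = (−(1/5)p+12/5)(−5p**4−55p**3−370p**2−1460p−1800) + (106p**3+466p**2+3984p+1512)
  −5p**4−55p**3−370p**2−1460p−1800 = (−(5/106)p−875/2809)(106p**3+466p**2+3984p+1512) + (−(103700/2809)p**2−(414800/2809)p−3733200/2809)
  106p**3+466p**2+3984p+1512 = (−(148877/51850)p−58989/51850)(−(103700/2809)p**2−(414800/2809)p−3733200/2809) + (0)
Last nonzero remainder: −(103700/2809)p**2−(414800/2809)p−3733200/2809. Dividing through by −103700/2809 gives the monic gcd p**2+4p+36.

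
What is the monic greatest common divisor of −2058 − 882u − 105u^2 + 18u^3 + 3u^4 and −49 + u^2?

Apply the Euclidean algorithm:
  3u^4 + 18u^3 − 105u^2 − 882u − 2058 = (3u^2 + 18u + 42)(u^2 − 49) + (0)
The last nonzero remainder u^2 − 49 is already monic.

−49 + u^2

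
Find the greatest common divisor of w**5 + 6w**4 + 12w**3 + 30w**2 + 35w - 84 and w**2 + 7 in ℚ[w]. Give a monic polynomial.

w**2 + 7

Apply the Euclidean algorithm:
  w**5 + 6w**4 + 12w**3 + 30w**2 + 35w - 84 = (w**3 + 6w**2 + 5w - 12)(w**2 + 7) + (0)
The last nonzero remainder w**2 + 7 is already monic.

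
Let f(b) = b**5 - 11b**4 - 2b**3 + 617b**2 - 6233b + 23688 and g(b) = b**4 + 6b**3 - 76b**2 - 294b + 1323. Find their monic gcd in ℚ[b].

b**2 + 2b - 63

Apply the Euclidean algorithm:
  b**5 - 11b**4 - 2b**3 + 617b**2 - 6233b + 23688 = (b - 17)(b**4 + 6b**3 - 76b**2 - 294b + 1323) + (176b**3 - 381b**2 - 12554b + 46179)
  b**4 + 6b**3 - 76b**2 - 294b + 1323 = ((1/176)b + 1437/30976)(176b**3 - 381b**2 - 12554b + 46179) + ((402825/30976)b**2 + (402825/15488)b - 25377975/30976)
  176b**3 - 381b**2 - 12554b + 46179 = ((5451776/402825)b - 22705408/402825)((402825/30976)b**2 + (402825/15488)b - 25377975/30976) + (0)
Last nonzero remainder: (402825/30976)b**2 + (402825/15488)b - 25377975/30976. Dividing through by 402825/30976 gives the monic gcd b**2 + 2b - 63.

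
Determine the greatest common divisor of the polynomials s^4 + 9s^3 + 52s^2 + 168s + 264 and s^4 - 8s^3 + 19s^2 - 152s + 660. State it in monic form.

s^2 + 3s + 22

Repeated division with remainder:
  s^4 + 9s^3 + 52s^2 + 168s + 264 = (s^4 - 8s^3 + 19s^2 - 152s + 660) + (17s^3 + 33s^2 + 320s - 396)
  s^4 - 8s^3 + 19s^2 - 152s + 660 = ((1/17)s - 169/289)(17s^3 + 33s^2 + 320s - 396) + ((5628/289)s^2 + (16884/289)s + 123816/289)
  17s^3 + 33s^2 + 320s - 396 = ((4913/5628)s - 867/938)((5628/289)s^2 + (16884/289)s + 123816/289) + (0)
Last nonzero remainder: (5628/289)s^2 + (16884/289)s + 123816/289. Dividing through by 5628/289 gives the monic gcd s^2 + 3s + 22.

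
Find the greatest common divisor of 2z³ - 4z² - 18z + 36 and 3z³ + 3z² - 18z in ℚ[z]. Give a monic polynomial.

Repeated division with remainder:
  2z³ - 4z² - 18z + 36 = (2/3)(3z³ + 3z² - 18z) + (-6z² - 6z + 36)
  3z³ + 3z² - 18z = (-(1/2)z)(-6z² - 6z + 36) + (0)
Last nonzero remainder: -6z² - 6z + 36. Dividing through by -6 gives the monic gcd z² + z - 6.

z² + z - 6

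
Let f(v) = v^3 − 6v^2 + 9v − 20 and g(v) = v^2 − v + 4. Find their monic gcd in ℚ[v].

v^2 − v + 4

Apply the Euclidean algorithm:
  v^3 − 6v^2 + 9v − 20 = (v − 5)(v^2 − v + 4) + (0)
The last nonzero remainder v^2 − v + 4 is already monic.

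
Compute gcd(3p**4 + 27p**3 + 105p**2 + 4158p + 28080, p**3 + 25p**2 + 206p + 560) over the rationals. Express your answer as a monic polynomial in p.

p**2 + 18p + 80

By polynomial division,
  3p**4 + 27p**3 + 105p**2 + 4158p + 28080 = (3p - 48)(p**3 + 25p**2 + 206p + 560) + (687p**2 + 12366p + 54960)
  p**3 + 25p**2 + 206p + 560 = ((1/687)p + 7/687)(687p**2 + 12366p + 54960) + (0)
Last nonzero remainder: 687p**2 + 12366p + 54960. Dividing through by 687 gives the monic gcd p**2 + 18p + 80.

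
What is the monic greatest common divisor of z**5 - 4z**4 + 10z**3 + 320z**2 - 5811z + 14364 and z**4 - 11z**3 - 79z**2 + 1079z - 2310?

z**2 - 10z + 21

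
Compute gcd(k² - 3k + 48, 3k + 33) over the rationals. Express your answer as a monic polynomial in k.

1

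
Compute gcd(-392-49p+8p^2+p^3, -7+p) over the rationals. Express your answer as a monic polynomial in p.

-7+p

Apply the Euclidean algorithm:
  p^3+8p^2-49p-392 = (p^2+15p+56)(p-7) + (0)
The last nonzero remainder p-7 is already monic.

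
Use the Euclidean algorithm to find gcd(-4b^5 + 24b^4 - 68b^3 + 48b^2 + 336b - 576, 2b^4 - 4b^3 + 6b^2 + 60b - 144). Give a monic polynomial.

Repeated division with remainder:
  -4b^5 + 24b^4 - 68b^3 + 48b^2 + 336b - 576 = (-2b + 8)(2b^4 - 4b^3 + 6b^2 + 60b - 144) + (-24b^3 + 120b^2 - 432b + 576)
  2b^4 - 4b^3 + 6b^2 + 60b - 144 = (-(1/12)b - 1/4)(-24b^3 + 120b^2 - 432b + 576) + (0)
Last nonzero remainder: -24b^3 + 120b^2 - 432b + 576. Dividing through by -24 gives the monic gcd b^3 - 5b^2 + 18b - 24.

b^3 - 5b^2 + 18b - 24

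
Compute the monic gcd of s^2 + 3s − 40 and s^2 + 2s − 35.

Repeated division with remainder:
  s^2 + 3s − 40 = (s^2 + 2s − 35) + (s − 5)
  s^2 + 2s − 35 = (s + 7)(s − 5) + (0)
The last nonzero remainder s − 5 is already monic.

s − 5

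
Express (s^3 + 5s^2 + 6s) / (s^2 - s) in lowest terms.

By polynomial division,
  s^3 + 5s^2 + 6s = (s + 6)(s^2 - s) + (12s)
  s^2 - s = ((1/12)s - 1/12)(12s) + (0)
Last nonzero remainder: 12s. Dividing through by 12 gives the monic gcd s.
Cancel s from numerator and denominator to get the reduced form.

(s^2 + 5s + 6)/(s - 1)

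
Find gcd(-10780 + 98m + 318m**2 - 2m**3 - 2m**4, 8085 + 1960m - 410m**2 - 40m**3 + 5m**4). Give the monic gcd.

Apply the Euclidean algorithm:
  -2m**4 - 2m**3 + 318m**2 + 98m - 10780 = (-2/5)(5m**4 - 40m**3 - 410m**2 + 1960m + 8085) + (-18m**3 + 154m**2 + 882m - 7546)
  5m**4 - 40m**3 - 410m**2 + 1960m + 8085 = (-(5/18)m - 25/162)(-18m**3 + 154m**2 + 882m - 7546) + (-(11440/81)m**2 + 560560/81)
  -18m**3 + 154m**2 + 882m - 7546 = ((729/5720)m - 567/520)(-(11440/81)m**2 + 560560/81) + (0)
Last nonzero remainder: -(11440/81)m**2 + 560560/81. Dividing through by -11440/81 gives the monic gcd m**2 - 49.

-49 + m**2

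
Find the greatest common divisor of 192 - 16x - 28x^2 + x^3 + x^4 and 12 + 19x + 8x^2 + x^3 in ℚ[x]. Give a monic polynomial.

Euclidean algorithm in ℚ[x]:
  x^4 + x^3 - 28x^2 - 16x + 192 = (x - 7)(x^3 + 8x^2 + 19x + 12) + (9x^2 + 105x + 276)
  x^3 + 8x^2 + 19x + 12 = ((1/9)x - 11/27)(9x^2 + 105x + 276) + ((280/9)x + 1120/9)
  9x^2 + 105x + 276 = ((81/280)x + 621/280)((280/9)x + 1120/9) + (0)
Last nonzero remainder: (280/9)x + 1120/9. Dividing through by 280/9 gives the monic gcd x + 4.

4 + x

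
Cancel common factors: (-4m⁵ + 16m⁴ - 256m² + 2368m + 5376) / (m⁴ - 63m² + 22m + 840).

(-4m³ + 8m² - 80m - 224)/(m² + 2m - 35)

Euclidean algorithm in ℚ[m]:
  -4m⁵ + 16m⁴ - 256m² + 2368m + 5376 = (-4m + 16)(m⁴ - 63m² + 22m + 840) + (-252m³ + 840m² + 5376m - 8064)
  m⁴ - 63m² + 22m + 840 = (-(1/252)m - 5/378)(-252m³ + 840m² + 5376m - 8064) + (-(275/9)m² + (550/9)m + 2200/3)
  -252m³ + 840m² + 5376m - 8064 = ((2268/275)m - 3024/275)(-(275/9)m² + (550/9)m + 2200/3) + (0)
Last nonzero remainder: -(275/9)m² + (550/9)m + 2200/3. Dividing through by -275/9 gives the monic gcd m² - 2m - 24.
Cancel m² - 2m - 24 from numerator and denominator to get the reduced form.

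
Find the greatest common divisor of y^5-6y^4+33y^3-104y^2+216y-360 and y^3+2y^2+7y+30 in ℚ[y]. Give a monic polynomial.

y^2-y+10

Apply the Euclidean algorithm:
  y^5-6y^4+33y^3-104y^2+216y-360 = (y^2-8y+42)(y^3+2y^2+7y+30) + (-162y^2+162y-1620)
  y^3+2y^2+7y+30 = (-(1/162)y-1/54)(-162y^2+162y-1620) + (0)
Last nonzero remainder: -162y^2+162y-1620. Dividing through by -162 gives the monic gcd y^2-y+10.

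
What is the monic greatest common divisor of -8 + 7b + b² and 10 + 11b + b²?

1

Euclidean algorithm in ℚ[b]:
  b² + 7b - 8 = (b² + 11b + 10) + (-4b - 18)
  b² + 11b + 10 = (-(1/4)b - 13/8)(-4b - 18) + (-77/4)
  -4b - 18 = ((16/77)b + 72/77)(-77/4) + (0)
The last nonzero remainder is the constant -77/4, so the polynomials are coprime and gcd = 1.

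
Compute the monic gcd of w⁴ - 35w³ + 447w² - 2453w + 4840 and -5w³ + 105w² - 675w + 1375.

Apply the Euclidean algorithm:
  w⁴ - 35w³ + 447w² - 2453w + 4840 = (-(1/5)w + 14/5)(-5w³ + 105w² - 675w + 1375) + (18w² - 288w + 990)
  -5w³ + 105w² - 675w + 1375 = (-(5/18)w + 25/18)(18w² - 288w + 990) + (0)
Last nonzero remainder: 18w² - 288w + 990. Dividing through by 18 gives the monic gcd w² - 16w + 55.

w² - 16w + 55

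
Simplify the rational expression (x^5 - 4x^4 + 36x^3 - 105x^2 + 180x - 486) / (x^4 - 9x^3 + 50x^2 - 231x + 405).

(x^2 + 6)/(x - 5)

Apply the Euclidean algorithm:
  x^5 - 4x^4 + 36x^3 - 105x^2 + 180x - 486 = (x + 5)(x^4 - 9x^3 + 50x^2 - 231x + 405) + (31x^3 - 124x^2 + 930x - 2511)
  x^4 - 9x^3 + 50x^2 - 231x + 405 = ((1/31)x - 5/31)(31x^3 - 124x^2 + 930x - 2511) + (0)
Last nonzero remainder: 31x^3 - 124x^2 + 930x - 2511. Dividing through by 31 gives the monic gcd x^3 - 4x^2 + 30x - 81.
Cancel x^3 - 4x^2 + 30x - 81 from numerator and denominator to get the reduced form.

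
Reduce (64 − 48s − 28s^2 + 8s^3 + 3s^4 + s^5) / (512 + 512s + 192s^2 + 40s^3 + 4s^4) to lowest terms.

(2 − 3s + s^2)/(16 + 4s)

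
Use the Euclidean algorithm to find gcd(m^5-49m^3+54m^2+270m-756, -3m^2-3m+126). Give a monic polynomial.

By polynomial division,
  m^5-49m^3+54m^2+270m-756 = (-(1/3)m^3+(1/3)m^2+2m-6)(-3m^2-3m+126) + (0)
Last nonzero remainder: -3m^2-3m+126. Dividing through by -3 gives the monic gcd m^2+m-42.

m^2+m-42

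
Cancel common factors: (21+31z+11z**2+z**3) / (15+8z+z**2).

Repeated division with remainder:
  z**3+11z**2+31z+21 = (z+3)(z**2+8z+15) + (-8z-24)
  z**2+8z+15 = (-(1/8)z-5/8)(-8z-24) + (0)
Last nonzero remainder: -8z-24. Dividing through by -8 gives the monic gcd z+3.
Cancel z+3 from numerator and denominator to get the reduced form.

(7+8z+z**2)/(5+z)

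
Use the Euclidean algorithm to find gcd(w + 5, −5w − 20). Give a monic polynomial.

1

Apply the Euclidean algorithm:
  w + 5 = (−1/5)(−5w − 20) + (1)
  −5w − 20 = (−5w − 20)(1) + (0)
The last nonzero remainder is the constant 1, so the polynomials are coprime and gcd = 1.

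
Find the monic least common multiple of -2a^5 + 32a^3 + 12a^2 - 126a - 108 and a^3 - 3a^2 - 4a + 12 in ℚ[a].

Apply the Euclidean algorithm:
  -2a^5 + 32a^3 + 12a^2 - 126a - 108 = (-2a^2 - 6a + 6)(a^3 - 3a^2 - 4a + 12) + (30a^2 - 30a - 180)
  a^3 - 3a^2 - 4a + 12 = ((1/30)a - 1/15)(30a^2 - 30a - 180) + (0)
Last nonzero remainder: 30a^2 - 30a - 180. Dividing through by 30 gives the monic gcd a^2 - a - 6.
Then lcm(f, g) = f·g / gcd(f, g); expanding and making the result monic gives the answer.

a^6 - 2a^5 - 16a^4 + 26a^3 + 75a^2 - 72a - 108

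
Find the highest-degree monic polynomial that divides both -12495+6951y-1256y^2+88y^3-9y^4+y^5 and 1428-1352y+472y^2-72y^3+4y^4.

Euclidean algorithm in ℚ[y]:
  y^5-9y^4+88y^3-1256y^2+6951y-12495 = ((1/4)y+9/4)(4y^4-72y^3+472y^2-1352y+1428) + (132y^3-1980y^2+9636y-15708)
  4y^4-72y^3+472y^2-1352y+1428 = ((1/33)y-1/11)(132y^3-1980y^2+9636y-15708) + (0)
Last nonzero remainder: 132y^3-1980y^2+9636y-15708. Dividing through by 132 gives the monic gcd y^3-15y^2+73y-119.

-119+73y-15y^2+y^3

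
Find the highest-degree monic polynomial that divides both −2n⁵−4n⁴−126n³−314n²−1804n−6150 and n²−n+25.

Apply the Euclidean algorithm:
  −2n⁵−4n⁴−126n³−314n²−1804n−6150 = (−2n³−6n²−82n−246)(n²−n+25) + (0)
The last nonzero remainder n²−n+25 is already monic.

n²−n+25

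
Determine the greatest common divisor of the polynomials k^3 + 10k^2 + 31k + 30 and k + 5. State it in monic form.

By polynomial division,
  k^3 + 10k^2 + 31k + 30 = (k^2 + 5k + 6)(k + 5) + (0)
The last nonzero remainder k + 5 is already monic.

k + 5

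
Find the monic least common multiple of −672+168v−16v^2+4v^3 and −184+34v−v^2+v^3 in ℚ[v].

Euclidean algorithm in ℚ[v]:
  4v^3−16v^2+168v−672 = (4)(v^3−v^2+34v−184) + (−12v^2+32v+64)
  v^3−v^2+34v−184 = (−(1/12)v−5/36)(−12v^2+32v+64) + ((394/9)v−1576/9)
  −12v^2+32v+64 = (−(54/197)v−72/197)((394/9)v−1576/9) + (0)
Last nonzero remainder: (394/9)v−1576/9. Dividing through by 394/9 gives the monic gcd v−4.
Then lcm(f, g) = f·g / gcd(f, g); expanding and making the result monic gives the answer.

−7728+1428v−226v^2+76v^3−v^4+v^5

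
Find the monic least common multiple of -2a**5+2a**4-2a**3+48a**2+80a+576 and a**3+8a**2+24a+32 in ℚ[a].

Euclidean algorithm in ℚ[a]:
  -2a**5+2a**4-2a**3+48a**2+80a+576 = (-2a**2+18a-98)(a**3+8a**2+24a+32) + (464a**2+1856a+3712)
  a**3+8a**2+24a+32 = ((1/464)a+1/116)(464a**2+1856a+3712) + (0)
Last nonzero remainder: 464a**2+1856a+3712. Dividing through by 464 gives the monic gcd a**2+4a+8.
Then lcm(f, g) = f·g / gcd(f, g); expanding and making the result monic gives the answer.

a**6+3a**5-3a**4-20a**3-136a**2-448a-1152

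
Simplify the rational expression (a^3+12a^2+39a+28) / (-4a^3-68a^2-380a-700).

(-a^2-5a-4)/(4a^2+40a+100)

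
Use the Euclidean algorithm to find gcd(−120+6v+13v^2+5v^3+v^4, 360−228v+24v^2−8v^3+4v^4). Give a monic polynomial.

−30+9v+v^2+v^3

Repeated division with remainder:
  v^4+5v^3+13v^2+6v−120 = (1/4)(4v^4−8v^3+24v^2−228v+360) + (7v^3+7v^2+63v−210)
  4v^4−8v^3+24v^2−228v+360 = ((4/7)v−12/7)(7v^3+7v^2+63v−210) + (0)
Last nonzero remainder: 7v^3+7v^2+63v−210. Dividing through by 7 gives the monic gcd v^3+v^2+9v−30.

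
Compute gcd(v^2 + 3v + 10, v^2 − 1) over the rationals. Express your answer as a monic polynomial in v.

1

Repeated division with remainder:
  v^2 + 3v + 10 = (v^2 − 1) + (3v + 11)
  v^2 − 1 = ((1/3)v − 11/9)(3v + 11) + (112/9)
  3v + 11 = ((27/112)v + 99/112)(112/9) + (0)
The last nonzero remainder is the constant 112/9, so the polynomials are coprime and gcd = 1.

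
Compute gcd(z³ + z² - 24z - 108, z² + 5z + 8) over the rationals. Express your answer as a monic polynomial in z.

1

Apply the Euclidean algorithm:
  z³ + z² - 24z - 108 = (z - 4)(z² + 5z + 8) + (-12z - 76)
  z² + 5z + 8 = (-(1/12)z + 1/9)(-12z - 76) + (148/9)
  -12z - 76 = (-(27/37)z - 171/37)(148/9) + (0)
The last nonzero remainder is the constant 148/9, so the polynomials are coprime and gcd = 1.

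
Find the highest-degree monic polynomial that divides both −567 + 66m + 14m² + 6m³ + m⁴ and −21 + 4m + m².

−21 + 4m + m²

By polynomial division,
  m⁴ + 6m³ + 14m² + 66m − 567 = (m² + 2m + 27)(m² + 4m − 21) + (0)
The last nonzero remainder m² + 4m − 21 is already monic.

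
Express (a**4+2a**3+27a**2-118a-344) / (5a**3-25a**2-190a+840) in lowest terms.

Apply the Euclidean algorithm:
  a**4+2a**3+27a**2-118a-344 = ((1/5)a+7/5)(5a**3-25a**2-190a+840) + (100a**2-20a-1520)
  5a**3-25a**2-190a+840 = ((1/20)a-6/25)(100a**2-20a-1520) + (-(594/5)a+2376/5)
  100a**2-20a-1520 = (-(250/297)a-950/297)(-(594/5)a+2376/5) + (0)
Last nonzero remainder: -(594/5)a+2376/5. Dividing through by -594/5 gives the monic gcd a-4.
Cancel a-4 from numerator and denominator to get the reduced form.

(a**3+6a**2+51a+86)/(5a**2-5a-210)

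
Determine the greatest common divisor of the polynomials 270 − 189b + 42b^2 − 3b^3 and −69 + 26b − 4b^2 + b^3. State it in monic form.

Euclidean algorithm in ℚ[b]:
  −3b^3 + 42b^2 − 189b + 270 = (−3)(b^3 − 4b^2 + 26b − 69) + (30b^2 − 111b + 63)
  b^3 − 4b^2 + 26b − 69 = ((1/30)b − 1/100)(30b^2 − 111b + 63) + ((2279/100)b − 6837/100)
  30b^2 − 111b + 63 = ((3000/2279)b − 2100/2279)((2279/100)b − 6837/100) + (0)
Last nonzero remainder: (2279/100)b − 6837/100. Dividing through by 2279/100 gives the monic gcd b − 3.

−3 + b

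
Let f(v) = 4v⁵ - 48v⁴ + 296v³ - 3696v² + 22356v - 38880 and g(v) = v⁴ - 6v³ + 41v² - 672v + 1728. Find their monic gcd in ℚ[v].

v³ + 2v² + 57v - 216

Repeated division with remainder:
  4v⁵ - 48v⁴ + 296v³ - 3696v² + 22356v - 38880 = (4v - 24)(v⁴ - 6v³ + 41v² - 672v + 1728) + (-12v³ - 24v² - 684v + 2592)
  v⁴ - 6v³ + 41v² - 672v + 1728 = (-(1/12)v + 2/3)(-12v³ - 24v² - 684v + 2592) + (0)
Last nonzero remainder: -12v³ - 24v² - 684v + 2592. Dividing through by -12 gives the monic gcd v³ + 2v² + 57v - 216.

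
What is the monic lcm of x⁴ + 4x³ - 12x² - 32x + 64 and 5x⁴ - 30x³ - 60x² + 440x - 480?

Repeated division with remainder:
  x⁴ + 4x³ - 12x² - 32x + 64 = (1/5)(5x⁴ - 30x³ - 60x² + 440x - 480) + (10x³ - 120x + 160)
  5x⁴ - 30x³ - 60x² + 440x - 480 = ((1/2)x - 3)(10x³ - 120x + 160) + (0)
Last nonzero remainder: 10x³ - 120x + 160. Dividing through by 10 gives the monic gcd x³ - 12x + 16.
Then lcm(f, g) = f·g / gcd(f, g); expanding and making the result monic gives the answer.

x⁵ - 2x⁴ - 36x³ + 40x² + 256x - 384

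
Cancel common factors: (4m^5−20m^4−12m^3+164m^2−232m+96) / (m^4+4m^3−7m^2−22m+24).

(4m^2−20m+16)/(m+4)

Repeated division with remainder:
  4m^5−20m^4−12m^3+164m^2−232m+96 = (4m−36)(m^4+4m^3−7m^2−22m+24) + (160m^3−1120m+960)
  m^4+4m^3−7m^2−22m+24 = ((1/160)m+1/40)(160m^3−1120m+960) + (0)
Last nonzero remainder: 160m^3−1120m+960. Dividing through by 160 gives the monic gcd m^3−7m+6.
Cancel m^3−7m+6 from numerator and denominator to get the reduced form.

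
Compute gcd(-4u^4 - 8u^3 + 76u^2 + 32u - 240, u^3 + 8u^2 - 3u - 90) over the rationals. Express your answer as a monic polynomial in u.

Apply the Euclidean algorithm:
  -4u^4 - 8u^3 + 76u^2 + 32u - 240 = (-4u + 24)(u^3 + 8u^2 - 3u - 90) + (-128u^2 - 256u + 1920)
  u^3 + 8u^2 - 3u - 90 = (-(1/128)u - 3/64)(-128u^2 - 256u + 1920) + (0)
Last nonzero remainder: -128u^2 - 256u + 1920. Dividing through by -128 gives the monic gcd u^2 + 2u - 15.

u^2 + 2u - 15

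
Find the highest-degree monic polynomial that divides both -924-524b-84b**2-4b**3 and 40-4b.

1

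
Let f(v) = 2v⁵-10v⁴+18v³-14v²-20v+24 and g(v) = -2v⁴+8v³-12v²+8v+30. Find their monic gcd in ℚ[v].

v²-2v-3

By polynomial division,
  2v⁵-10v⁴+18v³-14v²-20v+24 = (-v+1)(-2v⁴+8v³-12v²+8v+30) + (-2v³+6v²+2v-6)
  -2v⁴+8v³-12v²+8v+30 = (v-1)(-2v³+6v²+2v-6) + (-8v²+16v+24)
  -2v³+6v²+2v-6 = ((1/4)v-1/4)(-8v²+16v+24) + (0)
Last nonzero remainder: -8v²+16v+24. Dividing through by -8 gives the monic gcd v²-2v-3.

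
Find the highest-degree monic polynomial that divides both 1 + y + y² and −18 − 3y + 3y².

1

Euclidean algorithm in ℚ[y]:
  y² + y + 1 = (1/3)(3y² − 3y − 18) + (2y + 7)
  3y² − 3y − 18 = ((3/2)y − 27/4)(2y + 7) + (117/4)
  2y + 7 = ((8/117)y + 28/117)(117/4) + (0)
The last nonzero remainder is the constant 117/4, so the polynomials are coprime and gcd = 1.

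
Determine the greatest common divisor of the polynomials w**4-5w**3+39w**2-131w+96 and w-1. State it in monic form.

w-1

Euclidean algorithm in ℚ[w]:
  w**4-5w**3+39w**2-131w+96 = (w**3-4w**2+35w-96)(w-1) + (0)
The last nonzero remainder w-1 is already monic.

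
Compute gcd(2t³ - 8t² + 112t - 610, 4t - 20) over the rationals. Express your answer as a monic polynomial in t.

Repeated division with remainder:
  2t³ - 8t² + 112t - 610 = ((1/2)t² + (1/2)t + 61/2)(4t - 20) + (0)
Last nonzero remainder: 4t - 20. Dividing through by 4 gives the monic gcd t - 5.

t - 5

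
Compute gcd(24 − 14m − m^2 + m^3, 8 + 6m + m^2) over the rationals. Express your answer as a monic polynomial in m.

4 + m

Euclidean algorithm in ℚ[m]:
  m^3 − m^2 − 14m + 24 = (m − 7)(m^2 + 6m + 8) + (20m + 80)
  m^2 + 6m + 8 = ((1/20)m + 1/10)(20m + 80) + (0)
Last nonzero remainder: 20m + 80. Dividing through by 20 gives the monic gcd m + 4.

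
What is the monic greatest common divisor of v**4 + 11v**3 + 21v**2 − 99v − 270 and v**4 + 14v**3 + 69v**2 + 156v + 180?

v**2 + 11v + 30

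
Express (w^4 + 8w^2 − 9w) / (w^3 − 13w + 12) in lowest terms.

Repeated division with remainder:
  w^4 + 8w^2 − 9w = (w)(w^3 − 13w + 12) + (21w^2 − 21w)
  w^3 − 13w + 12 = ((1/21)w + 1/21)(21w^2 − 21w) + (−12w + 12)
  21w^2 − 21w = (−(7/4)w)(−12w + 12) + (0)
Last nonzero remainder: −12w + 12. Dividing through by −12 gives the monic gcd w − 1.
Cancel w − 1 from numerator and denominator to get the reduced form.

(w^3 + w^2 + 9w)/(w^2 + w − 12)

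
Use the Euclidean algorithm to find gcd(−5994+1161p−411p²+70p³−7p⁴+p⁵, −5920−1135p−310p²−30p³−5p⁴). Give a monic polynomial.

Apply the Euclidean algorithm:
  p⁵−7p⁴+70p³−411p²+1161p−5994 = (−(1/5)p+13/5)(−5p⁴−30p³−310p²−1135p−5920) + (86p³+168p²+2928p+9398)
  −5p⁴−30p³−310p²−1135p−5920 = (−(5/86)p−435/1849)(86p³+168p²+2928p+9398) + (−(185350/1849)p²+(185350/1849)p−6857950/1849)
  86p³+168p²+2928p+9398 = (−(79507/92675)p−234823/92675)(−(185350/1849)p²+(185350/1849)p−6857950/1849) + (0)
Last nonzero remainder: −(185350/1849)p²+(185350/1849)p−6857950/1849. Dividing through by −185350/1849 gives the monic gcd p²−p+37.

37−p+p²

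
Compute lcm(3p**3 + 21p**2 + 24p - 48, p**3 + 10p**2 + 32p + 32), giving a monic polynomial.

p**4 + 9p**3 + 22p**2 - 32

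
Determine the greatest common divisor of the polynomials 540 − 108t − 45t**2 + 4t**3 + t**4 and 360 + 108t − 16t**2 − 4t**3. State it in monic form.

Apply the Euclidean algorithm:
  t**4 + 4t**3 − 45t**2 − 108t + 540 = (−(1/4)t)(−4t**3 − 16t**2 + 108t + 360) + (−18t**2 − 18t + 540)
  −4t**3 − 16t**2 + 108t + 360 = ((2/9)t + 2/3)(−18t**2 − 18t + 540) + (0)
Last nonzero remainder: −18t**2 − 18t + 540. Dividing through by −18 gives the monic gcd t**2 + t − 30.

−30 + t + t**2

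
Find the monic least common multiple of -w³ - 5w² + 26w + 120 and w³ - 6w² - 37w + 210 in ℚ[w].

w⁴ - 2w³ - 61w² + 62w + 840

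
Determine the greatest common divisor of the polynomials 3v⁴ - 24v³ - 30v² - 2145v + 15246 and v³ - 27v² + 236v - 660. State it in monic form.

v² - 17v + 66

By polynomial division,
  3v⁴ - 24v³ - 30v² - 2145v + 15246 = (3v + 57)(v³ - 27v² + 236v - 660) + (801v² - 13617v + 52866)
  v³ - 27v² + 236v - 660 = ((1/801)v - 10/801)(801v² - 13617v + 52866) + (0)
Last nonzero remainder: 801v² - 13617v + 52866. Dividing through by 801 gives the monic gcd v² - 17v + 66.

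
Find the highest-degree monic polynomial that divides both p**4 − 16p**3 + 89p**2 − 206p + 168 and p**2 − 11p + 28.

p**2 − 11p + 28

Euclidean algorithm in ℚ[p]:
  p**4 − 16p**3 + 89p**2 − 206p + 168 = (p**2 − 5p + 6)(p**2 − 11p + 28) + (0)
The last nonzero remainder p**2 − 11p + 28 is already monic.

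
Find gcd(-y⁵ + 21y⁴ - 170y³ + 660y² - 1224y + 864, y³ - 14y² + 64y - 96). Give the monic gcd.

y² - 10y + 24

Euclidean algorithm in ℚ[y]:
  -y⁵ + 21y⁴ - 170y³ + 660y² - 1224y + 864 = (-y² + 7y - 8)(y³ - 14y² + 64y - 96) + (4y² - 40y + 96)
  y³ - 14y² + 64y - 96 = ((1/4)y - 1)(4y² - 40y + 96) + (0)
Last nonzero remainder: 4y² - 40y + 96. Dividing through by 4 gives the monic gcd y² - 10y + 24.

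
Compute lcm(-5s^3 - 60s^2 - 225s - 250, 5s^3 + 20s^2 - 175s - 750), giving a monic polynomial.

s^4 + 6s^3 - 27s^2 - 220s - 300

Repeated division with remainder:
  -5s^3 - 60s^2 - 225s - 250 = (-1)(5s^3 + 20s^2 - 175s - 750) + (-40s^2 - 400s - 1000)
  5s^3 + 20s^2 - 175s - 750 = (-(1/8)s + 3/4)(-40s^2 - 400s - 1000) + (0)
Last nonzero remainder: -40s^2 - 400s - 1000. Dividing through by -40 gives the monic gcd s^2 + 10s + 25.
Then lcm(f, g) = f·g / gcd(f, g); expanding and making the result monic gives the answer.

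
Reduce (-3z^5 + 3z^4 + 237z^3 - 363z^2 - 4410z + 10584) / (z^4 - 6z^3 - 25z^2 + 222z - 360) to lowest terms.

Apply the Euclidean algorithm:
  -3z^5 + 3z^4 + 237z^3 - 363z^2 - 4410z + 10584 = (-3z - 15)(z^4 - 6z^3 - 25z^2 + 222z - 360) + (72z^3 - 72z^2 - 2160z + 5184)
  z^4 - 6z^3 - 25z^2 + 222z - 360 = ((1/72)z - 5/72)(72z^3 - 72z^2 - 2160z + 5184) + (0)
Last nonzero remainder: 72z^3 - 72z^2 - 2160z + 5184. Dividing through by 72 gives the monic gcd z^3 - z^2 - 30z + 72.
Cancel z^3 - z^2 - 30z + 72 from numerator and denominator to get the reduced form.

(-3z^2 + 147)/(z - 5)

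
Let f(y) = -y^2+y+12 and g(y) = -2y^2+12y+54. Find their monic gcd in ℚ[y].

Repeated division with remainder:
  -y^2+y+12 = (1/2)(-2y^2+12y+54) + (-5y-15)
  -2y^2+12y+54 = ((2/5)y-18/5)(-5y-15) + (0)
Last nonzero remainder: -5y-15. Dividing through by -5 gives the monic gcd y+3.

y+3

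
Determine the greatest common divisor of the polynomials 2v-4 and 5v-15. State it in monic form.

1

Euclidean algorithm in ℚ[v]:
  2v-4 = (2/5)(5v-15) + (2)
  5v-15 = ((5/2)v-15/2)(2) + (0)
The last nonzero remainder is the constant 2, so the polynomials are coprime and gcd = 1.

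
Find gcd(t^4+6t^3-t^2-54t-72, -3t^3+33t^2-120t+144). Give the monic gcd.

t-3

Repeated division with remainder:
  t^4+6t^3-t^2-54t-72 = (-(1/3)t-17/3)(-3t^3+33t^2-120t+144) + (146t^2-686t+744)
  -3t^3+33t^2-120t+144 = (-(3/146)t+690/5329)(146t^2-686t+744) + (-(84672/5329)t+254016/5329)
  146t^2-686t+744 = (-(389017/42336)t+165199/10584)(-(84672/5329)t+254016/5329) + (0)
Last nonzero remainder: -(84672/5329)t+254016/5329. Dividing through by -84672/5329 gives the monic gcd t-3.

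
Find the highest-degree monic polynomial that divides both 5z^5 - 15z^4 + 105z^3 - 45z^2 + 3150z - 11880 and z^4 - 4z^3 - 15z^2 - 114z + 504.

By polynomial division,
  5z^5 - 15z^4 + 105z^3 - 45z^2 + 3150z - 11880 = (5z + 5)(z^4 - 4z^3 - 15z^2 - 114z + 504) + (200z^3 + 600z^2 + 1200z - 14400)
  z^4 - 4z^3 - 15z^2 - 114z + 504 = ((1/200)z - 7/200)(200z^3 + 600z^2 + 1200z - 14400) + (0)
Last nonzero remainder: 200z^3 + 600z^2 + 1200z - 14400. Dividing through by 200 gives the monic gcd z^3 + 3z^2 + 6z - 72.

z^3 + 3z^2 + 6z - 72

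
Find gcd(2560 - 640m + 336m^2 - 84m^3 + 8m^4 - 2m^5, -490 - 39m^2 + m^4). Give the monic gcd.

10 + m^2

Repeated division with remainder:
  -2m^5 + 8m^4 - 84m^3 + 336m^2 - 640m + 2560 = (-2m + 8)(m^4 - 39m^2 - 490) + (-162m^3 + 648m^2 - 1620m + 6480)
  m^4 - 39m^2 - 490 = (-(1/162)m - 2/81)(-162m^3 + 648m^2 - 1620m + 6480) + (-33m^2 - 330)
  -162m^3 + 648m^2 - 1620m + 6480 = ((54/11)m - 216/11)(-33m^2 - 330) + (0)
Last nonzero remainder: -33m^2 - 330. Dividing through by -33 gives the monic gcd m^2 + 10.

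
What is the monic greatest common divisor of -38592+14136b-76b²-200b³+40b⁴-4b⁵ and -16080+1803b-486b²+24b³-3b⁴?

67-5b+b²

Euclidean algorithm in ℚ[b]:
  -4b⁵+40b⁴-200b³-76b²+14136b-38592 = ((4/3)b-8/3)(-3b⁴+24b³-486b²+1803b-16080) + (512b³-3776b²+40384b-81472)
  -3b⁴+24b³-486b²+1803b-16080 = (-(3/512)b+15/4096)(512b³-3776b²+40384b-81472) + (-(15075/64)b²+(75375/64)b-1010025/64)
  512b³-3776b²+40384b-81472 = (-(32768/15075)b+77824/15075)(-(15075/64)b²+(75375/64)b-1010025/64) + (0)
Last nonzero remainder: -(15075/64)b²+(75375/64)b-1010025/64. Dividing through by -15075/64 gives the monic gcd b²-5b+67.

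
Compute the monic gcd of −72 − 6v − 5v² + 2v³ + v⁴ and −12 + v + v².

Euclidean algorithm in ℚ[v]:
  v⁴ + 2v³ − 5v² − 6v − 72 = (v² + v + 6)(v² + v − 12) + (0)
The last nonzero remainder v² + v − 12 is already monic.

−12 + v + v²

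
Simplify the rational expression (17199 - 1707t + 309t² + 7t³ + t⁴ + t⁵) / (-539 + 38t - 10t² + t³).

Repeated division with remainder:
  t⁵ + t⁴ + 7t³ + 309t² - 1707t + 17199 = (t² + 11t + 79)(t³ - 10t² + 38t - 539) + (1220t² + 1220t + 59780)
  t³ - 10t² + 38t - 539 = ((1/1220)t - 11/1220)(1220t² + 1220t + 59780) + (0)
Last nonzero remainder: 1220t² + 1220t + 59780. Dividing through by 1220 gives the monic gcd t² + t + 49.
Cancel t² + t + 49 from numerator and denominator to get the reduced form.

(351 - 42t + t³)/(-11 + t)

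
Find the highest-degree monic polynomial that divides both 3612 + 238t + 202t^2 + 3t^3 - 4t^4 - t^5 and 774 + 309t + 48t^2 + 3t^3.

Repeated division with remainder:
  -t^5 - 4t^4 + 3t^3 + 202t^2 + 238t + 3612 = (-(1/3)t^2 + 4t - 86/3)(3t^3 + 48t^2 + 309t + 774) + (600t^2 + 6000t + 25800)
  3t^3 + 48t^2 + 309t + 774 = ((1/200)t + 3/100)(600t^2 + 6000t + 25800) + (0)
Last nonzero remainder: 600t^2 + 6000t + 25800. Dividing through by 600 gives the monic gcd t^2 + 10t + 43.

43 + 10t + t^2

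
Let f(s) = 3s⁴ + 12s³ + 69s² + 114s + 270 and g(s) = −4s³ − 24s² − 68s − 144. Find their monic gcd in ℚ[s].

s² + 2s + 9

Apply the Euclidean algorithm:
  3s⁴ + 12s³ + 69s² + 114s + 270 = (−(3/4)s + 3/2)(−4s³ − 24s² − 68s − 144) + (54s² + 108s + 486)
  −4s³ − 24s² − 68s − 144 = (−(2/27)s − 8/27)(54s² + 108s + 486) + (0)
Last nonzero remainder: 54s² + 108s + 486. Dividing through by 54 gives the monic gcd s² + 2s + 9.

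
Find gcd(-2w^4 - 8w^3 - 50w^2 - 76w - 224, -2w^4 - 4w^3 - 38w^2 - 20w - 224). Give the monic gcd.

Euclidean algorithm in ℚ[w]:
  -2w^4 - 8w^3 - 50w^2 - 76w - 224 = (-2w^4 - 4w^3 - 38w^2 - 20w - 224) + (-4w^3 - 12w^2 - 56w)
  -2w^4 - 4w^3 - 38w^2 - 20w - 224 = ((1/2)w - 1/2)(-4w^3 - 12w^2 - 56w) + (-16w^2 - 48w - 224)
  -4w^3 - 12w^2 - 56w = ((1/4)w)(-16w^2 - 48w - 224) + (0)
Last nonzero remainder: -16w^2 - 48w - 224. Dividing through by -16 gives the monic gcd w^2 + 3w + 14.

w^2 + 3w + 14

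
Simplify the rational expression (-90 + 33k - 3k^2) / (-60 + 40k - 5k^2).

(-15 + 3k)/(-10 + 5k)

Repeated division with remainder:
  -3k^2 + 33k - 90 = (3/5)(-5k^2 + 40k - 60) + (9k - 54)
  -5k^2 + 40k - 60 = (-(5/9)k + 10/9)(9k - 54) + (0)
Last nonzero remainder: 9k - 54. Dividing through by 9 gives the monic gcd k - 6.
Cancel k - 6 from numerator and denominator to get the reduced form.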